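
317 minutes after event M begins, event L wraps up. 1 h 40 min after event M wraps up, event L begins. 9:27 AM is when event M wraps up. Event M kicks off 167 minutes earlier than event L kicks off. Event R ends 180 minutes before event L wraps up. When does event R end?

10:37 AM

Event L starts at 9:27 AM + 100 min = 11:07 AM.
Event M starts at 11:07 AM − 167 min = 8:20 AM.
Event L ends at 8:20 AM + 317 min = 1:37 PM.
Event R ends at 1:37 PM − 180 min = 10:37 AM.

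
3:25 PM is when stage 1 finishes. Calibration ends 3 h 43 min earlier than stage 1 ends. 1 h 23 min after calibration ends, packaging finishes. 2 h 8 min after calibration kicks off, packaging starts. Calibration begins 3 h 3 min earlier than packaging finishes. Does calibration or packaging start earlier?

calibration

Calibration ends at 3:25 PM − 223 min = 11:42 AM.
Packaging ends at 11:42 AM + 83 min = 1:05 PM.
Calibration starts at 1:05 PM − 183 min = 10:02 AM.
Packaging starts at 10:02 AM + 128 min = 12:10 PM.
Calibration starts at 10:02 AM and packaging starts at 12:10 PM, so calibration is first.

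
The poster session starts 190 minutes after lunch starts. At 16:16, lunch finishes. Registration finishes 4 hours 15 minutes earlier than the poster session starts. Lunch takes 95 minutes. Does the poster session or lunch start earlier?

lunch

Lunch starts at 16:16 − 95 min = 14:41.
The poster session starts at 14:41 + 190 min = 17:51.
The poster session starts at 17:51 and lunch starts at 14:41, so lunch is first.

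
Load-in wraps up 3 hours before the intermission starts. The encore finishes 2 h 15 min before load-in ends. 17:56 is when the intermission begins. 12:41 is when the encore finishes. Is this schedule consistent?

Yes

Load-in ends at 17:56 − 180 min = 14:56.
The encore ends at 14:56 − 135 min = 12:41.
That matches the stated 12:41, so the schedule is consistent.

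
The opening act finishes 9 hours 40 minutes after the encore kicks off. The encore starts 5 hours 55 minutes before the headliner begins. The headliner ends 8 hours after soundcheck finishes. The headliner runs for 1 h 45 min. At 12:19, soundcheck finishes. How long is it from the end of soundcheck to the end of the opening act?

600 minutes

The headliner ends at 12:19 + 480 min = 20:19.
The headliner starts at 20:19 − 105 min = 18:34.
The encore starts at 18:34 − 355 min = 12:39.
The opening act ends at 12:39 + 580 min = 22:19.
From 12:19 to 22:19 is 600 minutes.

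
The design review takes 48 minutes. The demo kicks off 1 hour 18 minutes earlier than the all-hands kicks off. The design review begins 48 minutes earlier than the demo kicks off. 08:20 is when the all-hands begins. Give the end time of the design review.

The demo starts at 08:20 − 78 min = 07:02.
The design review starts at 07:02 − 48 min = 06:14.
The design review ends at 06:14 + 48 min = 07:02.

07:02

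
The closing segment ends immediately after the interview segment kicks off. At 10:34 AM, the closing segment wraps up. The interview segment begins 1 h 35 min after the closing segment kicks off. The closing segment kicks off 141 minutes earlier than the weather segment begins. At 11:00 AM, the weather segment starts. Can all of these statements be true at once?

No

The closing segment starts at 11:00 AM − 141 min = 8:39 AM.
The interview segment starts at 8:39 AM + 95 min = 10:14 AM.
So the closing segment ends at 10:14 AM.
But the closing segment is also said to end at 10:34 AM — a 20-minute conflict.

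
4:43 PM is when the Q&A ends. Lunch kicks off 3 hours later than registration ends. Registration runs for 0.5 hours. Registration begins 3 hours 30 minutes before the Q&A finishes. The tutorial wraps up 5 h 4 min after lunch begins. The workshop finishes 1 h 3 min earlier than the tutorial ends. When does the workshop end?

Registration starts at 4:43 PM − 210 min = 1:13 PM.
Registration ends at 1:13 PM + 30 min = 1:43 PM.
Lunch starts at 1:43 PM + 180 min = 4:43 PM.
The tutorial ends at 4:43 PM + 304 min = 9:47 PM.
The workshop ends at 9:47 PM − 63 min = 8:44 PM.

8:44 PM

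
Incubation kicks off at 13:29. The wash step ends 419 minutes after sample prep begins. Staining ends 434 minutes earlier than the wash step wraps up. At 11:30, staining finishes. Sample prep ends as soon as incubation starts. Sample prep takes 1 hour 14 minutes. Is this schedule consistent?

Sample prep ends at 13:29.
Sample prep starts at 13:29 − 74 min = 12:15.
The wash step ends at 12:15 + 419 min = 19:14.
Staining ends at 19:14 − 434 min = 12:00.
But staining is also said to end at 11:30 — a 30-minute conflict.

No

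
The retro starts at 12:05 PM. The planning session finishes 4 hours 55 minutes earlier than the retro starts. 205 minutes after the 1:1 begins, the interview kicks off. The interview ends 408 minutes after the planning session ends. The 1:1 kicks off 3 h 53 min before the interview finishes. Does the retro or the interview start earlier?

The planning session ends at 12:05 PM − 295 min = 7:10 AM.
The interview ends at 7:10 AM + 408 min = 1:58 PM.
The 1:1 starts at 1:58 PM − 233 min = 10:05 AM.
The interview starts at 10:05 AM + 205 min = 1:30 PM.
The retro starts at 12:05 PM and the interview starts at 1:30 PM, so the retro is first.

the retro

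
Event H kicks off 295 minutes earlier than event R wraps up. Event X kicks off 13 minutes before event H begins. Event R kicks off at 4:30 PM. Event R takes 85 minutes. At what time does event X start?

Event R ends at 4:30 PM + 85 min = 5:55 PM.
Event H starts at 5:55 PM − 295 min = 1:00 PM.
Event X starts at 1:00 PM − 13 min = 12:47 PM.

12:47 PM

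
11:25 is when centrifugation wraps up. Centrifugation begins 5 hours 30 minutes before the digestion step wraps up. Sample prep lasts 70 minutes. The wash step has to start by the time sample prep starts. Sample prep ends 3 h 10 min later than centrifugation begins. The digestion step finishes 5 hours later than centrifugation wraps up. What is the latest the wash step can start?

The digestion step ends at 11:25 + 300 min = 16:25.
Centrifugation starts at 16:25 − 330 min = 10:55.
Sample prep ends at 10:55 + 190 min = 14:05.
Sample prep starts at 14:05 − 70 min = 12:55.
The wash step is bounded by sample prep, so the latest it can start is 12:55.

12:55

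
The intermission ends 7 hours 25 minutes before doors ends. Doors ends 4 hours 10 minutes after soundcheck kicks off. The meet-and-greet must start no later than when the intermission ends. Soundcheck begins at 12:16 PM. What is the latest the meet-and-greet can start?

Doors ends at 12:16 PM + 250 min = 4:26 PM.
The intermission ends at 4:26 PM − 445 min = 9:01 AM.
The meet-and-greet is bounded by the intermission, so the latest it can start is 9:01 AM.

9:01 AM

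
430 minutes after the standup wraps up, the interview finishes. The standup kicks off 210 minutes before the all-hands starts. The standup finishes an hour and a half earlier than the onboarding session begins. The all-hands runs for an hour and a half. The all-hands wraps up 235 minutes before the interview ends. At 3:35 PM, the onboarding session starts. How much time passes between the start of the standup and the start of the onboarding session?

3 h 15 min

The standup ends at 3:35 PM − 90 min = 2:05 PM.
The interview ends at 2:05 PM + 430 min = 9:15 PM.
The all-hands ends at 9:15 PM − 235 min = 5:20 PM.
The all-hands starts at 5:20 PM − 90 min = 3:50 PM.
The standup starts at 3:50 PM − 210 min = 12:20 PM.
From 12:20 PM to 3:35 PM is 3 h 15 min.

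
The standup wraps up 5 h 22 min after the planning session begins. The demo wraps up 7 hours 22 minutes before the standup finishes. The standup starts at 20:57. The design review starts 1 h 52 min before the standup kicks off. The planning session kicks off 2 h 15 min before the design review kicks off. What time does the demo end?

The design review starts at 20:57 − 112 min = 19:05.
The planning session starts at 19:05 − 135 min = 16:50.
The standup ends at 16:50 + 322 min = 22:12.
The demo ends at 22:12 − 442 min = 14:50.

14:50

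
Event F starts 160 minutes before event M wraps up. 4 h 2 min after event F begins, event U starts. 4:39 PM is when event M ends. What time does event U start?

6:01 PM

Event F starts at 4:39 PM − 160 min = 1:59 PM.
Event U starts at 1:59 PM + 242 min = 6:01 PM.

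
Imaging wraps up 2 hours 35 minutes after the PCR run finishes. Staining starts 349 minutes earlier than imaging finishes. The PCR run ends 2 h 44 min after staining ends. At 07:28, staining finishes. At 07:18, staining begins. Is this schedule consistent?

The PCR run ends at 07:28 + 164 min = 10:12.
Imaging ends at 10:12 + 155 min = 12:47.
Staining starts at 12:47 − 349 min = 06:58.
But staining is also said to start at 07:18 — a 20-minute conflict.

No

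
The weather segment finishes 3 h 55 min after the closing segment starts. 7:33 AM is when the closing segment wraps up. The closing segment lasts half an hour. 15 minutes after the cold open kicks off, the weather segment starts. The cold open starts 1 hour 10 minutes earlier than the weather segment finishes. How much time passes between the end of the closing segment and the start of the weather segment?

2 h 30 min

The closing segment starts at 7:33 AM − 30 min = 7:03 AM.
The weather segment ends at 7:03 AM + 235 min = 10:58 AM.
The cold open starts at 10:58 AM − 70 min = 9:48 AM.
The weather segment starts at 9:48 AM + 15 min = 10:03 AM.
From 7:33 AM to 10:03 AM is 2 h 30 min.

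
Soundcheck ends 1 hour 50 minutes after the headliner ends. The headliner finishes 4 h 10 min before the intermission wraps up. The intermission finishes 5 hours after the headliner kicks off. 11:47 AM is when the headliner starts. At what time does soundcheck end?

2:27 PM

The intermission ends at 11:47 AM + 300 min = 4:47 PM.
The headliner ends at 4:47 PM − 250 min = 12:37 PM.
Soundcheck ends at 12:37 PM + 110 min = 2:27 PM.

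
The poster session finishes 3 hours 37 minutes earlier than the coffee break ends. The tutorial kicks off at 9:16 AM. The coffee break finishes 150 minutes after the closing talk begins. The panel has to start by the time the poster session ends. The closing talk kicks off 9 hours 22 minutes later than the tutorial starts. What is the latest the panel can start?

5:31 PM

The closing talk starts at 9:16 AM + 562 min = 6:38 PM.
The coffee break ends at 6:38 PM + 150 min = 9:08 PM.
The poster session ends at 9:08 PM − 217 min = 5:31 PM.
The panel is bounded by the poster session, so the latest it can start is 5:31 PM.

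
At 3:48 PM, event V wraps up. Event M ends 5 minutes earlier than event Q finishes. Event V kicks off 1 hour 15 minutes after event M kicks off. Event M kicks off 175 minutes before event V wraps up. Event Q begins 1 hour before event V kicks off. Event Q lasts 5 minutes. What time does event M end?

1:08 PM

Event M starts at 3:48 PM − 175 min = 12:53 PM.
Event V starts at 12:53 PM + 75 min = 2:08 PM.
Event Q starts at 2:08 PM − 60 min = 1:08 PM.
Event Q ends at 1:08 PM + 5 min = 1:13 PM.
Event M ends at 1:13 PM − 5 min = 1:08 PM.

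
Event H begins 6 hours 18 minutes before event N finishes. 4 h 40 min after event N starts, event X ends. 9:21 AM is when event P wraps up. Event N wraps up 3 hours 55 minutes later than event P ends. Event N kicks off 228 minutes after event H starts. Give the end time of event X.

3:26 PM

Event N ends at 9:21 AM + 235 min = 1:16 PM.
Event H starts at 1:16 PM − 378 min = 6:58 AM.
Event N starts at 6:58 AM + 228 min = 10:46 AM.
Event X ends at 10:46 AM + 280 min = 3:26 PM.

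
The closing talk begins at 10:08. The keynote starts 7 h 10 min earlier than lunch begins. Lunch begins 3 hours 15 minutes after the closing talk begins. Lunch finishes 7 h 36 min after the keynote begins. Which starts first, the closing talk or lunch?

Lunch starts at 10:08 + 195 min = 13:23.
The closing talk starts at 10:08 and lunch starts at 13:23, so the closing talk is first.

the closing talk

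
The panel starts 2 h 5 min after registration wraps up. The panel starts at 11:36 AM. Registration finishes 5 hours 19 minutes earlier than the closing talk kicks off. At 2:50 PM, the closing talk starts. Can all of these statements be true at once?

Registration ends at 2:50 PM − 319 min = 9:31 AM.
The panel starts at 9:31 AM + 125 min = 11:36 AM.
That matches the stated 11:36 AM, so the schedule is consistent.

Yes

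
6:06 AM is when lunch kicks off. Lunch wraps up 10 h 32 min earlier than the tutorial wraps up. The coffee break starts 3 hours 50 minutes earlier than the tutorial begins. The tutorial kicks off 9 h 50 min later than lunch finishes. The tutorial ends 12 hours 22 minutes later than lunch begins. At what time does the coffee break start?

1:56 PM

The tutorial ends at 6:06 AM + 742 min = 6:28 PM.
Lunch ends at 6:28 PM − 632 min = 7:56 AM.
The tutorial starts at 7:56 AM + 590 min = 5:46 PM.
The coffee break starts at 5:46 PM − 230 min = 1:56 PM.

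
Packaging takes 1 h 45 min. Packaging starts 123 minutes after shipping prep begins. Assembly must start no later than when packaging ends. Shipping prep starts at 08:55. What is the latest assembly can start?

12:43

Packaging starts at 08:55 + 123 min = 10:58.
Packaging ends at 10:58 + 105 min = 12:43.
Assembly is bounded by packaging, so the latest it can start is 12:43.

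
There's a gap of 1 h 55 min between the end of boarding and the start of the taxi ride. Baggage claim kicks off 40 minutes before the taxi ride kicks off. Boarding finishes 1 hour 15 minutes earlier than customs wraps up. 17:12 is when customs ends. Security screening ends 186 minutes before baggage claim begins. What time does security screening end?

Boarding ends at 17:12 − 75 min = 15:57.
The taxi ride starts at 15:57 + 115 min = 17:52.
Baggage claim starts at 17:52 − 40 min = 17:12.
Security screening ends at 17:12 − 186 min = 14:06.

14:06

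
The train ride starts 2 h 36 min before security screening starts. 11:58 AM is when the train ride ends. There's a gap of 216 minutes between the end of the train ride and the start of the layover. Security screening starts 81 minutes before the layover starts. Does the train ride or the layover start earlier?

The layover starts at 11:58 AM + 216 min = 3:34 PM.
Security screening starts at 3:34 PM − 81 min = 2:13 PM.
The train ride starts at 2:13 PM − 156 min = 11:37 AM.
The train ride starts at 11:37 AM and the layover starts at 3:34 PM, so the train ride is first.

the train ride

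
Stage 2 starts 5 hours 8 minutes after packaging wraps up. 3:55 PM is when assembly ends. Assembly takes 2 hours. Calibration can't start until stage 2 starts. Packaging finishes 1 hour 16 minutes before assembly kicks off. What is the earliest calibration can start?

5:47 PM

Assembly starts at 3:55 PM − 120 min = 1:55 PM.
Packaging ends at 1:55 PM − 76 min = 12:39 PM.
Stage 2 starts at 12:39 PM + 308 min = 5:47 PM.
Calibration is bounded by stage 2, so the earliest it can start is 5:47 PM.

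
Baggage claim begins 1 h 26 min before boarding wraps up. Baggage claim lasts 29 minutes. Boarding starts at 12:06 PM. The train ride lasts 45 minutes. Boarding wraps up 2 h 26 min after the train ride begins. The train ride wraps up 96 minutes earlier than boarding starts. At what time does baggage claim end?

11:14 AM

The train ride ends at 12:06 PM − 96 min = 10:30 AM.
The train ride starts at 10:30 AM − 45 min = 9:45 AM.
Boarding ends at 9:45 AM + 146 min = 12:11 PM.
Baggage claim starts at 12:11 PM − 86 min = 10:45 AM.
Baggage claim ends at 10:45 AM + 29 min = 11:14 AM.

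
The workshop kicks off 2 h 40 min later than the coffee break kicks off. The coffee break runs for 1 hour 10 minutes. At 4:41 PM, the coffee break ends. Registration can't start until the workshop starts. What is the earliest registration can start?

6:11 PM

The coffee break starts at 4:41 PM − 70 min = 3:31 PM.
The workshop starts at 3:31 PM + 160 min = 6:11 PM.
Registration is bounded by the workshop, so the earliest it can start is 6:11 PM.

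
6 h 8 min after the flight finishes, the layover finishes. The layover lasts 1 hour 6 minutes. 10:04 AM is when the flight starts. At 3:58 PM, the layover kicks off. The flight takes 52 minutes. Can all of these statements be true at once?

The flight ends at 10:04 AM + 52 min = 10:56 AM.
The layover ends at 10:56 AM + 368 min = 5:04 PM.
The layover starts at 5:04 PM − 66 min = 3:58 PM.
That matches the stated 3:58 PM, so the schedule is consistent.

Yes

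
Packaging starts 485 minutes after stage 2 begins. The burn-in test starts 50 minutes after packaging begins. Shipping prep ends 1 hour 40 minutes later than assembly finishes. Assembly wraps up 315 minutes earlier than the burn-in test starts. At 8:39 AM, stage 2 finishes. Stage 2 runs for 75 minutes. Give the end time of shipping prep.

Stage 2 starts at 8:39 AM − 75 min = 7:24 AM.
Packaging starts at 7:24 AM + 485 min = 3:29 PM.
The burn-in test starts at 3:29 PM + 50 min = 4:19 PM.
Assembly ends at 4:19 PM − 315 min = 11:04 AM.
Shipping prep ends at 11:04 AM + 100 min = 12:44 PM.

12:44 PM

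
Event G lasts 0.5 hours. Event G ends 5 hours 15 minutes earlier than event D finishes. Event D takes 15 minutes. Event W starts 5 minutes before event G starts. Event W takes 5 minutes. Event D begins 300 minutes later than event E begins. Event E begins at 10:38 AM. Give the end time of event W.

10:08 AM

Event D starts at 10:38 AM + 300 min = 3:38 PM.
Event D ends at 3:38 PM + 15 min = 3:53 PM.
Event G ends at 3:53 PM − 315 min = 10:38 AM.
Event G starts at 10:38 AM − 30 min = 10:08 AM.
Event W starts at 10:08 AM − 5 min = 10:03 AM.
Event W ends at 10:03 AM + 5 min = 10:08 AM.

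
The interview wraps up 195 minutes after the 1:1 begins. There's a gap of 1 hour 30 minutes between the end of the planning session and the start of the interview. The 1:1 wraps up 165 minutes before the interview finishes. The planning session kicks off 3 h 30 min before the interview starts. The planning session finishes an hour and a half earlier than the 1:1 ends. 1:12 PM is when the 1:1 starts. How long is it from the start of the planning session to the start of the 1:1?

The interview ends at 1:12 PM + 195 min = 4:27 PM.
The 1:1 ends at 4:27 PM − 165 min = 1:42 PM.
The planning session ends at 1:42 PM − 90 min = 12:12 PM.
The interview starts at 12:12 PM + 90 min = 1:42 PM.
The planning session starts at 1:42 PM − 210 min = 10:12 AM.
From 10:12 AM to 1:12 PM is 3 hours.

3 hours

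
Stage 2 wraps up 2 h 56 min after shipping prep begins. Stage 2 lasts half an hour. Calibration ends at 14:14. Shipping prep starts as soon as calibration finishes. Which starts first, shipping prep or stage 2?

shipping prep

Shipping prep starts at 14:14.
Stage 2 ends at 14:14 + 176 min = 17:10.
Stage 2 starts at 17:10 − 30 min = 16:40.
Shipping prep starts at 14:14 and stage 2 starts at 16:40, so shipping prep is first.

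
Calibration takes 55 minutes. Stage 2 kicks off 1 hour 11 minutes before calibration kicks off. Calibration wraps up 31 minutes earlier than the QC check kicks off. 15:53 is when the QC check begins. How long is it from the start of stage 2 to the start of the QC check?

Calibration ends at 15:53 − 31 min = 15:22.
Calibration starts at 15:22 − 55 min = 14:27.
Stage 2 starts at 14:27 − 71 min = 13:16.
From 13:16 to 15:53 is 2 h 37 min.

2 h 37 min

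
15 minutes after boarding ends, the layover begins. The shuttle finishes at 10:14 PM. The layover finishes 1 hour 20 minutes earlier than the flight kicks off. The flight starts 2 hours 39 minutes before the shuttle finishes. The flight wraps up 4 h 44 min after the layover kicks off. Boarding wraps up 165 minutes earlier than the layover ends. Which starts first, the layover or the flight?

the layover

The flight starts at 10:14 PM − 159 min = 7:35 PM.
The layover ends at 7:35 PM − 80 min = 6:15 PM.
Boarding ends at 6:15 PM − 165 min = 3:30 PM.
The layover starts at 3:30 PM + 15 min = 3:45 PM.
The layover starts at 3:45 PM and the flight starts at 7:35 PM, so the layover is first.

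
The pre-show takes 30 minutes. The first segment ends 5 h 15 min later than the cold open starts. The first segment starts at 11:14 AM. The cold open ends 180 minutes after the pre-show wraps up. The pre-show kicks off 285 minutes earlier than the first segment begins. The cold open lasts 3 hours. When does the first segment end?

12:14 PM

The pre-show starts at 11:14 AM − 285 min = 6:29 AM.
The pre-show ends at 6:29 AM + 30 min = 6:59 AM.
The cold open ends at 6:59 AM + 180 min = 9:59 AM.
The cold open starts at 9:59 AM − 180 min = 6:59 AM.
The first segment ends at 6:59 AM + 315 min = 12:14 PM.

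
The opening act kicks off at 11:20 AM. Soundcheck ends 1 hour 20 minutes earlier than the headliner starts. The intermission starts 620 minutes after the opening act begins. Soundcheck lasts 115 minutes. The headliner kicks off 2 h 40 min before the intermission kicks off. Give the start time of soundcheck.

3:45 PM

The intermission starts at 11:20 AM + 620 min = 9:40 PM.
The headliner starts at 9:40 PM − 160 min = 7:00 PM.
Soundcheck ends at 7:00 PM − 80 min = 5:40 PM.
Soundcheck starts at 5:40 PM − 115 min = 3:45 PM.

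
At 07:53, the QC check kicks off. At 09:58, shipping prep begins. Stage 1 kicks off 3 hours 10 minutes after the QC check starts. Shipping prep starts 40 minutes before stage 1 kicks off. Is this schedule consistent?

Stage 1 starts at 07:53 + 190 min = 11:03.
Shipping prep starts at 11:03 − 40 min = 10:23.
But shipping prep is also said to start at 09:58 — a 25-minute conflict.

No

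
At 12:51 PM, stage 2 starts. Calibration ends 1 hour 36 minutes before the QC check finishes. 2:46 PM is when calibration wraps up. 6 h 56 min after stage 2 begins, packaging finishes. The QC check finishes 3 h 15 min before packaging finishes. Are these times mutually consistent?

Packaging ends at 12:51 PM + 416 min = 7:47 PM.
The QC check ends at 7:47 PM − 195 min = 4:32 PM.
Calibration ends at 4:32 PM − 96 min = 2:56 PM.
But calibration is also said to end at 2:46 PM — a 10-minute conflict.

No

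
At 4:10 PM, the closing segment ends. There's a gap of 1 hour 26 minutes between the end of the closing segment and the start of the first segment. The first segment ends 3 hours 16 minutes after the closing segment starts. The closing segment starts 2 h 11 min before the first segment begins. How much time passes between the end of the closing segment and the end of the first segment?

The first segment starts at 4:10 PM + 86 min = 5:36 PM.
The closing segment starts at 5:36 PM − 131 min = 3:25 PM.
The first segment ends at 3:25 PM + 196 min = 6:41 PM.
From 4:10 PM to 6:41 PM is 151 minutes.

151 minutes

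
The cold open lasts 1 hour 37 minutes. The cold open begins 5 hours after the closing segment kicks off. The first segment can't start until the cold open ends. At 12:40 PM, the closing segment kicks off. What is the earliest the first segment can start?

The cold open starts at 12:40 PM + 300 min = 5:40 PM.
The cold open ends at 5:40 PM + 97 min = 7:17 PM.
The first segment is bounded by the cold open, so the earliest it can start is 7:17 PM.

7:17 PM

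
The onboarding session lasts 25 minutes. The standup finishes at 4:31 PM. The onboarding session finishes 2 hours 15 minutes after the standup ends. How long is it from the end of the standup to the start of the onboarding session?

1 hour 50 minutes

The onboarding session ends at 4:31 PM + 135 min = 6:46 PM.
The onboarding session starts at 6:46 PM − 25 min = 6:21 PM.
From 4:31 PM to 6:21 PM is 1 hour 50 minutes.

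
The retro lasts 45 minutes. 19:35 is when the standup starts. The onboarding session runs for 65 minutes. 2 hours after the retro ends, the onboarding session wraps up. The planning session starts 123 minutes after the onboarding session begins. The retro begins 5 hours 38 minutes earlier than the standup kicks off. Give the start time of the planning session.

17:40

The retro starts at 19:35 − 338 min = 13:57.
The retro ends at 13:57 + 45 min = 14:42.
The onboarding session ends at 14:42 + 120 min = 16:42.
The onboarding session starts at 16:42 − 65 min = 15:37.
The planning session starts at 15:37 + 123 min = 17:40.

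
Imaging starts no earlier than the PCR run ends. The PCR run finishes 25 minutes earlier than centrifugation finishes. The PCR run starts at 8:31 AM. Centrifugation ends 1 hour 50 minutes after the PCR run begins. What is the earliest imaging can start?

9:56 AM

Centrifugation ends at 8:31 AM + 110 min = 10:21 AM.
The PCR run ends at 10:21 AM − 25 min = 9:56 AM.
Imaging is bounded by the PCR run, so the earliest it can start is 9:56 AM.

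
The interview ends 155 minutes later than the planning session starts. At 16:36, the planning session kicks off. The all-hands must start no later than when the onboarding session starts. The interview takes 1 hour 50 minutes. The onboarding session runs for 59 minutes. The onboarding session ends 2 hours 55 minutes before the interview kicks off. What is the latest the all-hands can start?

The interview ends at 16:36 + 155 min = 19:11.
The interview starts at 19:11 − 110 min = 17:21.
The onboarding session ends at 17:21 − 175 min = 14:26.
The onboarding session starts at 14:26 − 59 min = 13:27.
The all-hands is bounded by the onboarding session, so the latest it can start is 13:27.

13:27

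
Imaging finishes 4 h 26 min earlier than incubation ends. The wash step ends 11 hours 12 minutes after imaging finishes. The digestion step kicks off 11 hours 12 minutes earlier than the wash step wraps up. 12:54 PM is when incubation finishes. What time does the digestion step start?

Imaging ends at 12:54 PM − 266 min = 8:28 AM.
The wash step ends at 8:28 AM + 672 min = 7:40 PM.
The digestion step starts at 7:40 PM − 672 min = 8:28 AM.

8:28 AM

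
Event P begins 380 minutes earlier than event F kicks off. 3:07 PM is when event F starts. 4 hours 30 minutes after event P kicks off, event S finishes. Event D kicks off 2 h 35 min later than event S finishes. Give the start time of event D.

Event P starts at 3:07 PM − 380 min = 8:47 AM.
Event S ends at 8:47 AM + 270 min = 1:17 PM.
Event D starts at 1:17 PM + 155 min = 3:52 PM.

3:52 PM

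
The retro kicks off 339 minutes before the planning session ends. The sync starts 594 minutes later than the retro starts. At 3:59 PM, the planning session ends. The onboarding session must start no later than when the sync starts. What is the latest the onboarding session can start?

The retro starts at 3:59 PM − 339 min = 10:20 AM.
The sync starts at 10:20 AM + 594 min = 8:14 PM.
The onboarding session is bounded by the sync, so the latest it can start is 8:14 PM.

8:14 PM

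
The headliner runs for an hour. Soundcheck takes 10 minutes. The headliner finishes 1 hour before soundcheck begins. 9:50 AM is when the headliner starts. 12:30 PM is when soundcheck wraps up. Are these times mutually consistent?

Soundcheck starts at 12:30 PM − 10 min = 12:20 PM.
The headliner ends at 12:20 PM − 60 min = 11:20 AM.
The headliner starts at 11:20 AM − 60 min = 10:20 AM.
But the headliner is also said to start at 9:50 AM — a 30-minute conflict.

No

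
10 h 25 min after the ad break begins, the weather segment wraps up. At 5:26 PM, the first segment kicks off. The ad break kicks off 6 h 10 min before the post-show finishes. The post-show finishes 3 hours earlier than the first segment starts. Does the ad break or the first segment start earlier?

the ad break

The post-show ends at 5:26 PM − 180 min = 2:26 PM.
The ad break starts at 2:26 PM − 370 min = 8:16 AM.
The ad break starts at 8:16 AM and the first segment starts at 5:26 PM, so the ad break is first.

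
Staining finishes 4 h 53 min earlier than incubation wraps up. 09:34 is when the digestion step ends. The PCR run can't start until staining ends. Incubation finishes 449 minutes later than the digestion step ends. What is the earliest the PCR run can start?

12:10

Incubation ends at 09:34 + 449 min = 17:03.
Staining ends at 17:03 − 293 min = 12:10.
The PCR run is bounded by staining, so the earliest it can start is 12:10.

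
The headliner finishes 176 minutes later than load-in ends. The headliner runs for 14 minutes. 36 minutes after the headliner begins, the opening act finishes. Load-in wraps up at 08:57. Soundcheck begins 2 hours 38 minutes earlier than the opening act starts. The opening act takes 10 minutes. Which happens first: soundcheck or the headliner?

soundcheck

The headliner ends at 08:57 + 176 min = 11:53.
The headliner starts at 11:53 − 14 min = 11:39.
The opening act ends at 11:39 + 36 min = 12:15.
The opening act starts at 12:15 − 10 min = 12:05.
Soundcheck starts at 12:05 − 158 min = 09:27.
Soundcheck starts at 09:27 and the headliner starts at 11:39, so soundcheck is first.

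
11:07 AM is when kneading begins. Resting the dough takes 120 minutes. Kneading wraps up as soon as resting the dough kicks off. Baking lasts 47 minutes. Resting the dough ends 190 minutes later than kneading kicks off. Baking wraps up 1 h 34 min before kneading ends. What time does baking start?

9:56 AM

Resting the dough ends at 11:07 AM + 190 min = 2:17 PM.
Resting the dough starts at 2:17 PM − 120 min = 12:17 PM.
So kneading ends at 12:17 PM.
Baking ends at 12:17 PM − 94 min = 10:43 AM.
Baking starts at 10:43 AM − 47 min = 9:56 AM.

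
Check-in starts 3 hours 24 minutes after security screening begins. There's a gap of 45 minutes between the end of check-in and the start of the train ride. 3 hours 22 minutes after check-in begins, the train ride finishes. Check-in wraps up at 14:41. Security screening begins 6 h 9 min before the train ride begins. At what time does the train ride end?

The train ride starts at 14:41 + 45 min = 15:26.
Security screening starts at 15:26 − 369 min = 09:17.
Check-in starts at 09:17 + 204 min = 12:41.
The train ride ends at 12:41 + 202 min = 16:03.

16:03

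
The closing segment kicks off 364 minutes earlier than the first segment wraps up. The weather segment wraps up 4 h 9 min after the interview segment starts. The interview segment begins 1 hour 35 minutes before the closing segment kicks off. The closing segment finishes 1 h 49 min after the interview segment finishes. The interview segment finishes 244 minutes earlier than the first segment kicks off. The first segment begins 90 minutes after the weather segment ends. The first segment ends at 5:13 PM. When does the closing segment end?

12:58 PM

The closing segment starts at 5:13 PM − 364 min = 11:09 AM.
The interview segment starts at 11:09 AM − 95 min = 9:34 AM.
The weather segment ends at 9:34 AM + 249 min = 1:43 PM.
The first segment starts at 1:43 PM + 90 min = 3:13 PM.
The interview segment ends at 3:13 PM − 244 min = 11:09 AM.
The closing segment ends at 11:09 AM + 109 min = 12:58 PM.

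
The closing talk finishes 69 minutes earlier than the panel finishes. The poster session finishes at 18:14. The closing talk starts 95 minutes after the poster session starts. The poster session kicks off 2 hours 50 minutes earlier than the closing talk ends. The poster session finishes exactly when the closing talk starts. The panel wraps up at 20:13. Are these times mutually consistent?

The closing talk ends at 20:13 − 69 min = 19:04.
The poster session starts at 19:04 − 170 min = 16:14.
The closing talk starts at 16:14 + 95 min = 17:49.
So the poster session ends at 17:49.
But the poster session is also said to end at 18:14 — a 25-minute conflict.

No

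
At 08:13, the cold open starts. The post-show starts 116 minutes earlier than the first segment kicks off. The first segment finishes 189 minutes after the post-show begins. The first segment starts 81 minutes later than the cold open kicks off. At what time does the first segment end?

10:47

The first segment starts at 08:13 + 81 min = 09:34.
The post-show starts at 09:34 − 116 min = 07:38.
The first segment ends at 07:38 + 189 min = 10:47.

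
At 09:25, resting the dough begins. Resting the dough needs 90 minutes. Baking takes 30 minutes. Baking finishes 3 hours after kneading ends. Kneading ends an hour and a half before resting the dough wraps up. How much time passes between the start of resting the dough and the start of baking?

2 h 30 min

Resting the dough ends at 09:25 + 90 min = 10:55.
Kneading ends at 10:55 − 90 min = 09:25.
Baking ends at 09:25 + 180 min = 12:25.
Baking starts at 12:25 − 30 min = 11:55.
From 09:25 to 11:55 is 2 h 30 min.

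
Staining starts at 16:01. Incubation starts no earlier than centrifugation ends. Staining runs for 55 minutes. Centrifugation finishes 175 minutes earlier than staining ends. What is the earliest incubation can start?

Staining ends at 16:01 + 55 min = 16:56.
Centrifugation ends at 16:56 − 175 min = 14:01.
Incubation is bounded by centrifugation, so the earliest it can start is 14:01.

14:01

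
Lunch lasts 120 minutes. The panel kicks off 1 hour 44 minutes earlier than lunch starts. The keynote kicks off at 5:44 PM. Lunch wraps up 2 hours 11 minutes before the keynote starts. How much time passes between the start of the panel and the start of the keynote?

Lunch ends at 5:44 PM − 131 min = 3:33 PM.
Lunch starts at 3:33 PM − 120 min = 1:33 PM.
The panel starts at 1:33 PM − 104 min = 11:49 AM.
From 11:49 AM to 5:44 PM is 355 minutes.

355 minutes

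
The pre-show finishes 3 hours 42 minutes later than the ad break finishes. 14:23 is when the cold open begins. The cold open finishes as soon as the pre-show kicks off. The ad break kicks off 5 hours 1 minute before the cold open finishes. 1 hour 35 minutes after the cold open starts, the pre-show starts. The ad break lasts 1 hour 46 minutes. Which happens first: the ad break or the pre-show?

the ad break

The pre-show starts at 14:23 + 95 min = 15:58.
So the cold open ends at 15:58.
The ad break starts at 15:58 − 301 min = 10:57.
The ad break starts at 10:57 and the pre-show starts at 15:58, so the ad break is first.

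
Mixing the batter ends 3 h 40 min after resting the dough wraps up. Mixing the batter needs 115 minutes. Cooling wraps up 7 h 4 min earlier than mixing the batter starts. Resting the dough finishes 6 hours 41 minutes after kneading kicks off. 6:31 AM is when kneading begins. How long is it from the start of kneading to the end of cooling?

Resting the dough ends at 6:31 AM + 401 min = 1:12 PM.
Mixing the batter ends at 1:12 PM + 220 min = 4:52 PM.
Mixing the batter starts at 4:52 PM − 115 min = 2:57 PM.
Cooling ends at 2:57 PM − 424 min = 7:53 AM.
From 6:31 AM to 7:53 AM is 1 h 22 min.

1 h 22 min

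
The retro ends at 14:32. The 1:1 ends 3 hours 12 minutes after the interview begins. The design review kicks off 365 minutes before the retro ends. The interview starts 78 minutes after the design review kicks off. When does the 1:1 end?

12:57

The design review starts at 14:32 − 365 min = 08:27.
The interview starts at 08:27 + 78 min = 09:45.
The 1:1 ends at 09:45 + 192 min = 12:57.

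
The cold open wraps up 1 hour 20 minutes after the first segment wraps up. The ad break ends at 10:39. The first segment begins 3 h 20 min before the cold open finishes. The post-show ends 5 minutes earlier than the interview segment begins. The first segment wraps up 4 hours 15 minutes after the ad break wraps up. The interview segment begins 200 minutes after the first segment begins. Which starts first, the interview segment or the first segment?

the first segment

The first segment ends at 10:39 + 255 min = 14:54.
The cold open ends at 14:54 + 80 min = 16:14.
The first segment starts at 16:14 − 200 min = 12:54.
The interview segment starts at 12:54 + 200 min = 16:14.
The interview segment starts at 16:14 and the first segment starts at 12:54, so the first segment is first.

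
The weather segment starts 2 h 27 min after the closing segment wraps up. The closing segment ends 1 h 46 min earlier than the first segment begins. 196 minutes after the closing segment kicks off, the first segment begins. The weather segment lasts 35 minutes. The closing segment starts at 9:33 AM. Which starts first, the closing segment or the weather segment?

The first segment starts at 9:33 AM + 196 min = 12:49 PM.
The closing segment ends at 12:49 PM − 106 min = 11:03 AM.
The weather segment starts at 11:03 AM + 147 min = 1:30 PM.
The closing segment starts at 9:33 AM and the weather segment starts at 1:30 PM, so the closing segment is first.

the closing segment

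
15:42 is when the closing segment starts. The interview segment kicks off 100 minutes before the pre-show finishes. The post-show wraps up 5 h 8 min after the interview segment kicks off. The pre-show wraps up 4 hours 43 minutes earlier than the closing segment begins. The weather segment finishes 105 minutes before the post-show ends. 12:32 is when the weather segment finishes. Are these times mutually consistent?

The pre-show ends at 15:42 − 283 min = 10:59.
The interview segment starts at 10:59 − 100 min = 09:19.
The post-show ends at 09:19 + 308 min = 14:27.
The weather segment ends at 14:27 − 105 min = 12:42.
But the weather segment is also said to end at 12:32 — a 10-minute conflict.

No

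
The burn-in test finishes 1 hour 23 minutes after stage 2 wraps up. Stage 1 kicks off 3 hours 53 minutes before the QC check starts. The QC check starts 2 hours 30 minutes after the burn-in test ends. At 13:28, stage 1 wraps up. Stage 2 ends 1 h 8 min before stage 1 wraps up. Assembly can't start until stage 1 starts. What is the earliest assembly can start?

Stage 2 ends at 13:28 − 68 min = 12:20.
The burn-in test ends at 12:20 + 83 min = 13:43.
The QC check starts at 13:43 + 150 min = 16:13.
Stage 1 starts at 16:13 − 233 min = 12:20.
Assembly is bounded by stage 1, so the earliest it can start is 12:20.

12:20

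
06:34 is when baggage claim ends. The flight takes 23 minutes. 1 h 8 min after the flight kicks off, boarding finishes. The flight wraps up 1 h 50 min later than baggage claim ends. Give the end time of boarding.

09:09

The flight ends at 06:34 + 110 min = 08:24.
The flight starts at 08:24 − 23 min = 08:01.
Boarding ends at 08:01 + 68 min = 09:09.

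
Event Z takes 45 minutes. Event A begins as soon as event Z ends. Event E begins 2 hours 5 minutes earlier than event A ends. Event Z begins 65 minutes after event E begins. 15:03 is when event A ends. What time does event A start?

Event E starts at 15:03 − 125 min = 12:58.
Event Z starts at 12:58 + 65 min = 14:03.
Event Z ends at 14:03 + 45 min = 14:48.
So event A starts at 14:48.

14:48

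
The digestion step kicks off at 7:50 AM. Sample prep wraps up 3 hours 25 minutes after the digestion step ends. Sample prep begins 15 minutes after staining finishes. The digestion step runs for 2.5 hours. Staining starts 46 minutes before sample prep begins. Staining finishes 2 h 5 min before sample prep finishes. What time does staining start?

11:09 AM

The digestion step ends at 7:50 AM + 150 min = 10:20 AM.
Sample prep ends at 10:20 AM + 205 min = 1:45 PM.
Staining ends at 1:45 PM − 125 min = 11:40 AM.
Sample prep starts at 11:40 AM + 15 min = 11:55 AM.
Staining starts at 11:55 AM − 46 min = 11:09 AM.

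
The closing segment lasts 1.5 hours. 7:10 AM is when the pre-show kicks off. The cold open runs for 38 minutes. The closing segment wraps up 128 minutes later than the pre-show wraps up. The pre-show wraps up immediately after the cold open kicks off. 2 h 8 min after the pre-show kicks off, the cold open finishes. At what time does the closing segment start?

The cold open ends at 7:10 AM + 128 min = 9:18 AM.
The cold open starts at 9:18 AM − 38 min = 8:40 AM.
So the pre-show ends at 8:40 AM.
The closing segment ends at 8:40 AM + 128 min = 10:48 AM.
The closing segment starts at 10:48 AM − 90 min = 9:18 AM.

9:18 AM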